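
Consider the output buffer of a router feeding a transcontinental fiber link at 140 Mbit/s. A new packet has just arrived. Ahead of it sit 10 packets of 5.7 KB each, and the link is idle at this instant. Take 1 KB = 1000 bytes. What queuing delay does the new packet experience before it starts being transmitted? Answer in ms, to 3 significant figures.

3.26 ms

Each queued packet: L/R = 45600/140000000 = 0.325714 ms.
10 queued → 3.25714 ms.
Queuing delay = 3.26 ms.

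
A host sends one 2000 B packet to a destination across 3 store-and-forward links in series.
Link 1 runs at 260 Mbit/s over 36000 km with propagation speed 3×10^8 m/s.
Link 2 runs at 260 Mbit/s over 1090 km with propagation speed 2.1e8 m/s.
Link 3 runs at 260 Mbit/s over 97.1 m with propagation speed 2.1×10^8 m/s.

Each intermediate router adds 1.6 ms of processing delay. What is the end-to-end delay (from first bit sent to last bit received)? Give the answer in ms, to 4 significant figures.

128.6 ms

L = 2000 × 8 = 16000 bits.
Transmission delay per hop = L/R = 16000/260000000 = 0.0615385 ms; 3 hops → 0.184615 ms.
Propagation delays (d/s per hop): 120, 5.19048, 0.000462381 ms; sum = 125.191 ms.
Processing at 2 router(s): 2 × 1.6 ms = 3.2 ms.
End-to-end = 128.6 ms.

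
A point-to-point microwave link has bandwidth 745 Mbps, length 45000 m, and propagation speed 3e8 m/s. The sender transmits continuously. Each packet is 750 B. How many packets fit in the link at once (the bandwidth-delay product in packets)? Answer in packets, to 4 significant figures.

18.63 packets

Propagation delay = 45000 / 300000000 = 0.00015 s.
BDP = R × t_prop = 745000000 × 0.00015 = 111750 bits.
In packets of 6000 bits: 18.63 packets.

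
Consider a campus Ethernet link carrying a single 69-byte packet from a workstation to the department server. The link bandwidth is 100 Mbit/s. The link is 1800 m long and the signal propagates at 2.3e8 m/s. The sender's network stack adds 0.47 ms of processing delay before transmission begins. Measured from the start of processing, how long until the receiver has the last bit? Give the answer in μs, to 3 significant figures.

483 μs

L = 69 × 8 = 552 bits.
Transmission delay = L/R = 552 / 100000000 = 5.52 μs.
Propagation delay = d/s = 1800 m / 2.3e+08 m/s = 7.82609 μs.
Plus processing delay 0.47 ms = 470 μs.
Total = 483 μs.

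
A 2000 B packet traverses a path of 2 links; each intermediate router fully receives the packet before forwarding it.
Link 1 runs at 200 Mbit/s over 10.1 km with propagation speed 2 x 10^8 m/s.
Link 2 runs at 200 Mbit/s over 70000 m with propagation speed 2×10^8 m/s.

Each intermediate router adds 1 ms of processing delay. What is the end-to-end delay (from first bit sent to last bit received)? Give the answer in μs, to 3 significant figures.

1560 μs

L = 2000 × 8 = 16000 bits.
Transmission delay per hop = L/R = 16000/200000000 = 80 μs; 2 hops → 160 μs.
Propagation delays (d/s per hop): 50.5, 350 μs; sum = 400.5 μs.
Processing at 1 router(s): 1 × 1 ms = 1000 μs.
End-to-end = 1560 μs.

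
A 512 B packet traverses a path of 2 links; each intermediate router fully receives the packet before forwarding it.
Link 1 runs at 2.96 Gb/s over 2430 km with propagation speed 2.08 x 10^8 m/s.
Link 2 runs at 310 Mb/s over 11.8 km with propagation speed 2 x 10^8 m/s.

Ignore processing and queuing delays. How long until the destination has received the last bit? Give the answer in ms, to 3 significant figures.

L = 512 × 8 = 4096 bits.
Transmission delays (L/R per hop): 0.00138378, 0.0132129 ms; sum = 0.0145967 ms.
Propagation delays (d/s per hop): 11.6827, 0.059 ms; sum = 11.7417 ms.
End-to-end = 11.8 ms.

11.8 ms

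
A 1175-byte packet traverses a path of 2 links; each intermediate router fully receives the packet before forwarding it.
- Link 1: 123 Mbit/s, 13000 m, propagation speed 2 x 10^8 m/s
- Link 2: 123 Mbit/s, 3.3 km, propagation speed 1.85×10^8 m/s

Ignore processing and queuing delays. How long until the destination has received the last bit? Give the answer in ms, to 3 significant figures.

0.236 ms

L = 1175 × 8 = 9400 bits.
Transmission delay per hop = L/R = 9400/123000000 = 0.0764228 ms; 2 hops → 0.152846 ms.
Propagation delays (d/s per hop): 0.065, 0.0178378 ms; sum = 0.0828378 ms.
End-to-end = 0.236 ms.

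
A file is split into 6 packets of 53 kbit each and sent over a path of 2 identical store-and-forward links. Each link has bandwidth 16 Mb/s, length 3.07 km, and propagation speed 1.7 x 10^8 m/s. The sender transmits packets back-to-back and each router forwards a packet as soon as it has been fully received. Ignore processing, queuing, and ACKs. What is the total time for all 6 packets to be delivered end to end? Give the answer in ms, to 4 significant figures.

23.22 ms

Per-hop transmission t_tx = L/R = 53000/16000000 = 3.3125 ms.
Per-hop propagation t_prop = 3070/170000000 = 0.0180588 ms.
Pipeline fill: first packet needs 2·t_tx to clear all hops; remaining 5 packets each add one t_tx.
Total = (2+6-1)·t_tx + 2·t_prop = 7·3.3125 + 2·0.0180588 = 23.22 ms.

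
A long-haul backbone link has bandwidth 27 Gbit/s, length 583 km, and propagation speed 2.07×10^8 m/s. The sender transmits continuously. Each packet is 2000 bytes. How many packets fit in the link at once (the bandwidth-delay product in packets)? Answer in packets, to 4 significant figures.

4753 packets

Propagation delay = 583000 / 2.07e+08 = 0.00281643 s.
BDP = R × t_prop = 27000000000 × 0.00281643 = 76043500 bits.
In packets of 16000 bits: 4753 packets.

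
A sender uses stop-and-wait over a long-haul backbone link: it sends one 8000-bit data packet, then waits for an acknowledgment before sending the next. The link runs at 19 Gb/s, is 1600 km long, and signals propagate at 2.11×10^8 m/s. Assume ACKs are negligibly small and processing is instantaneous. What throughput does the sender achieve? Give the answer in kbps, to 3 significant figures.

527 kbps

t_tx = L/R = 8000/19000000000 = 4.21053e-07 s.
t_prop = 1600000/211000000 = 0.00758294 s; RTT = 0.0151659 s.
Cycle = t_tx + RTT = 0.0151663 s.
Throughput = L / cycle = 8000 / 0.0151663 = 527 kbps.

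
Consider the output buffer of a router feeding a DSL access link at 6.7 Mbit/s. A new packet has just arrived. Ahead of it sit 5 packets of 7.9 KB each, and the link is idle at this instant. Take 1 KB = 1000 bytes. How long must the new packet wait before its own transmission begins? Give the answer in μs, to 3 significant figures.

Each queued packet: L/R = 63200/6700000 = 9432.84 μs.
5 queued → 47164.2 μs.
Queuing delay = 47200 μs.

47200 μs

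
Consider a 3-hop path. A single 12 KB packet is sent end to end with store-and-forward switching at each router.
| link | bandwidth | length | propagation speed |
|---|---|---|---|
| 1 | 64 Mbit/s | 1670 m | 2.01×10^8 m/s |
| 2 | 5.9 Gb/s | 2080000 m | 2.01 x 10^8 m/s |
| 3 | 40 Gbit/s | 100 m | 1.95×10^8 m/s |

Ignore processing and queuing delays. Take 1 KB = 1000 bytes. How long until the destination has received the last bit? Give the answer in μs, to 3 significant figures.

L = 96000 bits.
Transmission delays (L/R per hop): 1500, 16.2712, 2.4 μs; sum = 1518.67 μs.
Propagation delays (d/s per hop): 8.30846, 10348.3, 0.512821 μs; sum = 10357.1 μs.
End-to-end = 11900 μs.

11900 μs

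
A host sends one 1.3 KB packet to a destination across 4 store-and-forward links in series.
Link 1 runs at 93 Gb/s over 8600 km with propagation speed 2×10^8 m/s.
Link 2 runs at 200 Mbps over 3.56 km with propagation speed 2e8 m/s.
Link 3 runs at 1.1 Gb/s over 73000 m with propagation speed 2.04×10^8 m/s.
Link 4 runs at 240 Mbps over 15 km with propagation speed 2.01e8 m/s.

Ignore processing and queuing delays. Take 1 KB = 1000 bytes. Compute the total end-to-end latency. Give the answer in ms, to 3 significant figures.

43.6 ms

L = 10400 bits.
Transmission delays (L/R per hop): 0.000111828, 0.052, 0.00945455, 0.0433333 ms; sum = 0.1049 ms.
Propagation delays (d/s per hop): 43, 0.0178, 0.357843, 0.0746269 ms; sum = 43.4503 ms.
End-to-end = 43.6 ms.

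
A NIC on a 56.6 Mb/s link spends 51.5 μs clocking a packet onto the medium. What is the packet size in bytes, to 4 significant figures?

364.4 bytes

L = R × t_tx = 56600000 b/s × 5.15e-05 s = 2914.9 bits.
In bytes: 2914.9 / 8 = 364.4 bytes.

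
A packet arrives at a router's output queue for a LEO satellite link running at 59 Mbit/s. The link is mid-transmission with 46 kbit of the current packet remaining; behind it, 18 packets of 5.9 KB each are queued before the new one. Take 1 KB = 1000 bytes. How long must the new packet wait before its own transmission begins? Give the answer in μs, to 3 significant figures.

15200 μs

Each queued packet: L/R = 47200/59000000 = 800 μs.
18 queued → 14400 μs.
Plus remaining 46000 bits of current packet: 779.661 μs.
Queuing delay = 15200 μs.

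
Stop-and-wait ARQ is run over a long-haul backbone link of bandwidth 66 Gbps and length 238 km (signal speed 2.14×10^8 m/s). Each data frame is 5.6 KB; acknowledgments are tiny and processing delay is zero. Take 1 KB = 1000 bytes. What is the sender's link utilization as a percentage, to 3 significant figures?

t_tx = L/R = 44800/66000000000 = 6.78788e-07 s.
t_prop = 238000/214000000 = 0.00111215 s; RTT = 0.0022243 s.
Cycle = t_tx + RTT = 0.00222498 s.
Utilization = t_tx / cycle = 6.78788e-07/0.00222498 = 0.0305 %.

0.0305 %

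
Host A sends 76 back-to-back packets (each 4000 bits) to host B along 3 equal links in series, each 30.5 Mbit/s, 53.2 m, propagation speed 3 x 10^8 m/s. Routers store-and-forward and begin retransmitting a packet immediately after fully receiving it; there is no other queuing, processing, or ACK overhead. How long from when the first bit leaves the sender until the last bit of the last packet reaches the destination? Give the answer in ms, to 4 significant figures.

Per-hop transmission t_tx = L/R = 4000/30500000 = 0.131148 ms.
Per-hop propagation t_prop = 53.2/300000000 = 0.000177333 ms.
Pipeline fill: first packet needs 3·t_tx to clear all hops; remaining 75 packets each add one t_tx.
Total = (3+76-1)·t_tx + 3·t_prop = 78·0.131148 + 3·0.000177333 = 10.23 ms.

10.23 ms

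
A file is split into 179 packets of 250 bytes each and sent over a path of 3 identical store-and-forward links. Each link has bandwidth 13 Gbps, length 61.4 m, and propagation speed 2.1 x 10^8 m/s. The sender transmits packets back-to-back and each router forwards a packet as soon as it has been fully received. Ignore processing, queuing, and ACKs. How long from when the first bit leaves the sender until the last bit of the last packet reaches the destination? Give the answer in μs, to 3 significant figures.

28.7 μs

Per-hop transmission t_tx = L/R = 2000/13000000000 = 0.153846 μs.
Per-hop propagation t_prop = 61.4/210000000 = 0.292381 μs.
Pipeline fill: first packet needs 3·t_tx to clear all hops; remaining 178 packets each add one t_tx.
Total = (3+179-1)·t_tx + 3·t_prop = 181·0.153846 + 3·0.292381 = 28.7 μs.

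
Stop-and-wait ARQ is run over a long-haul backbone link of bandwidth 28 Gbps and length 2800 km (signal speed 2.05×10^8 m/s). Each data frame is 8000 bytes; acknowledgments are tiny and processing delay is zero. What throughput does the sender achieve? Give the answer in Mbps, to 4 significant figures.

t_tx = L/R = 64000/28000000000 = 2.28571e-06 s.
t_prop = 2800000/2.05e+08 = 0.0136585 s; RTT = 0.0273171 s.
Cycle = t_tx + RTT = 0.0273194 s.
Throughput = L / cycle = 64000 / 0.0273194 = 2.343 Mbps.

2.343 Mbps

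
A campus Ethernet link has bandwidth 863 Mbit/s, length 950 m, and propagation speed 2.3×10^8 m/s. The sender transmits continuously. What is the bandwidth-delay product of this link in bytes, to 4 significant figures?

445.6 bytes

Propagation delay = 950 / 2.3e+08 = 4.13043e-06 s.
BDP = R × t_prop = 863000000 × 4.13043e-06 = 3564.57 bits.
In bytes: 3564.57/8 = 445.6 bytes.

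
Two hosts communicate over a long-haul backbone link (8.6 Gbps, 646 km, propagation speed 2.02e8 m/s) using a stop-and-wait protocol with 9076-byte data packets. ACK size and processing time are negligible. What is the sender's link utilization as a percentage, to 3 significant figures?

0.132 %

t_tx = L/R = 72608/8600000000 = 8.44279e-06 s.
t_prop = 646000/202000000 = 0.00319802 s; RTT = 0.00639604 s.
Cycle = t_tx + RTT = 0.00640448 s.
Utilization = t_tx / cycle = 8.44279e-06/0.00640448 = 0.132 %.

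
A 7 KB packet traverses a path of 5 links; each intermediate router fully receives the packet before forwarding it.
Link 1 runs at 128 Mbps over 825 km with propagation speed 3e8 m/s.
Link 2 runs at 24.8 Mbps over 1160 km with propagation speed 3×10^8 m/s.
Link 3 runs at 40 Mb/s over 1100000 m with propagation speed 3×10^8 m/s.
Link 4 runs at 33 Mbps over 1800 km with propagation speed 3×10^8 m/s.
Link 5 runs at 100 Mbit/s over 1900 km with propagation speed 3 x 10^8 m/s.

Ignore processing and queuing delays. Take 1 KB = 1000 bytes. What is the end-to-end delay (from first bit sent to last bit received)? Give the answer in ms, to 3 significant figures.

L = 56000 bits.
Transmission delays (L/R per hop): 0.4375, 2.25806, 1.4, 1.69697, 0.56 ms; sum = 6.35253 ms.
Propagation delays (d/s per hop): 2.75, 3.86667, 3.66667, 6, 6.33333 ms; sum = 22.6167 ms.
End-to-end = 29.0 ms.

29.0 ms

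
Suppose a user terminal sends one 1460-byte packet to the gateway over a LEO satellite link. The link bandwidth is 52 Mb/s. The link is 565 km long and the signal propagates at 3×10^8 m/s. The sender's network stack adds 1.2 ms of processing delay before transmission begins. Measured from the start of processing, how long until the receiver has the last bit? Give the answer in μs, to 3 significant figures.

L = 1460 × 8 = 11680 bits.
Transmission delay = L/R = 11680 / 52000000 = 224.615 μs.
Propagation delay = d/s = 565000 m / 300000000 m/s = 1883.33 μs.
Plus processing delay 1.2 ms = 1200 μs.
Total = 3310 μs.

3310 μs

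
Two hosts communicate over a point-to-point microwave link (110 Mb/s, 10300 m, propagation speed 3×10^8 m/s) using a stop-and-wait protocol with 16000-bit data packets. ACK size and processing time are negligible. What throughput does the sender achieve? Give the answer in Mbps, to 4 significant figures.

74.72 Mbps

t_tx = L/R = 16000/110000000 = 0.000145455 s.
t_prop = 10300/300000000 = 3.43333e-05 s; RTT = 6.86667e-05 s.
Cycle = t_tx + RTT = 0.000214121 s.
Throughput = L / cycle = 16000 / 0.000214121 = 74.72 Mbps.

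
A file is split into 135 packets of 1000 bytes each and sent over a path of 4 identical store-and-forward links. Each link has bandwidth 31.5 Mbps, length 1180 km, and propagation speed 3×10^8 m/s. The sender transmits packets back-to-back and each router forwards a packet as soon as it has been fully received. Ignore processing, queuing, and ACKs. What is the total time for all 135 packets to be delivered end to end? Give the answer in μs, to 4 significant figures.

50780 μs

Per-hop transmission t_tx = L/R = 8000/31500000 = 253.968 μs.
Per-hop propagation t_prop = 1180000/300000000 = 3933.33 μs.
Pipeline fill: first packet needs 4·t_tx to clear all hops; remaining 134 packets each add one t_tx.
Total = (4+135-1)·t_tx + 4·t_prop = 138·253.968 + 4·3933.33 = 50780 μs.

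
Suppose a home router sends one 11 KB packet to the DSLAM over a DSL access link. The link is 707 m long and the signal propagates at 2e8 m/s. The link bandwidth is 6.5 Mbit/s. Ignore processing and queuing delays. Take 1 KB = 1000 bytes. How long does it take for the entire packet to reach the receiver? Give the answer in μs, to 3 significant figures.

13500 μs

L = 88000 bits.
Transmission delay = L/R = 88000 / 6500000 = 13538.5 μs.
Propagation delay = d/s = 707 m / 200000000 m/s = 3.535 μs.
Total = 13500 μs.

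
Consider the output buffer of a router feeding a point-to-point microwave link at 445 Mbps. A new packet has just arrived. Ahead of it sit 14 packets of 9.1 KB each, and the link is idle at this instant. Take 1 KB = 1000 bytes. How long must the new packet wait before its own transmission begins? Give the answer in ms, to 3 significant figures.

2.29 ms

Each queued packet: L/R = 72800/445000000 = 0.163596 ms.
14 queued → 2.29034 ms.
Queuing delay = 2.29 ms.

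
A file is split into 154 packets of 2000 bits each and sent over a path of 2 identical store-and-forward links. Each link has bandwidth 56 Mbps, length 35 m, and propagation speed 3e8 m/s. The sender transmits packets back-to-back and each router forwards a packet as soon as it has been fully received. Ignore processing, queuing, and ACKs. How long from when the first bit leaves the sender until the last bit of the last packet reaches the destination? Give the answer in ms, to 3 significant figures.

5.54 ms

Per-hop transmission t_tx = L/R = 2000/56000000 = 0.0357143 ms.
Per-hop propagation t_prop = 35/300000000 = 0.000116667 ms.
Pipeline fill: first packet needs 2·t_tx to clear all hops; remaining 153 packets each add one t_tx.
Total = (2+154-1)·t_tx + 2·t_prop = 155·0.0357143 + 2·0.000116667 = 5.54 ms.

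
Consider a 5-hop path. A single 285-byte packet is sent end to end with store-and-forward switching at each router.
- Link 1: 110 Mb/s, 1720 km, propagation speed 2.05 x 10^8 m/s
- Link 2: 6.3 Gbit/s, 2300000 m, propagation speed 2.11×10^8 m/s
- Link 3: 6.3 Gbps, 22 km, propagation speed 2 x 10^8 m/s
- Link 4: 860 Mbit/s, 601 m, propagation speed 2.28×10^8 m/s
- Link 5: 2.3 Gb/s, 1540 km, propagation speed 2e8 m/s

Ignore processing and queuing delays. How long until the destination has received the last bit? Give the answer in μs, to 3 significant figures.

L = 285 × 8 = 2280 bits.
Transmission delays (L/R per hop): 20.7273, 0.361905, 0.361905, 2.65116, 0.991304 μs; sum = 25.0935 μs.
Propagation delays (d/s per hop): 8390.24, 10900.5, 110, 2.63596, 7700 μs; sum = 27103.4 μs.
End-to-end = 27100 μs.

27100 μs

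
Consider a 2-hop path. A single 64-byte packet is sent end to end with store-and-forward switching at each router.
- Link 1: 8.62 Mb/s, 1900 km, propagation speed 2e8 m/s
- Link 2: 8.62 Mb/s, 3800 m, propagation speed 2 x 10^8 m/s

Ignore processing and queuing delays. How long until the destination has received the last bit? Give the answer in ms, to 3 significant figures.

L = 64 × 8 = 512 bits.
Transmission delay per hop = L/R = 512/8620000 = 0.0593968 ms; 2 hops → 0.118794 ms.
Propagation delays (d/s per hop): 9.5, 0.019 ms; sum = 9.519 ms.
End-to-end = 9.64 ms.

9.64 ms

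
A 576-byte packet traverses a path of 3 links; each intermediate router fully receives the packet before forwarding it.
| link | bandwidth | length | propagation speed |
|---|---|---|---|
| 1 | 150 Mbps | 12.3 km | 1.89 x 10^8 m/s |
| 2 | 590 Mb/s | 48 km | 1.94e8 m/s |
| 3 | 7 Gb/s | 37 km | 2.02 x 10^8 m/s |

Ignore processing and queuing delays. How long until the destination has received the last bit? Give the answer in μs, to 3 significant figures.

L = 576 × 8 = 4608 bits.
Transmission delays (L/R per hop): 30.72, 7.81017, 0.658286 μs; sum = 39.1885 μs.
Propagation delays (d/s per hop): 65.0794, 247.423, 183.168 μs; sum = 495.67 μs.
End-to-end = 535 μs.

535 μs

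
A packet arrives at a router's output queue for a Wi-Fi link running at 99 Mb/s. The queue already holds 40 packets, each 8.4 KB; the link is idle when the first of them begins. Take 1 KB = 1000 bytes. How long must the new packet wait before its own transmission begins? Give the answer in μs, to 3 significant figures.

Each queued packet: L/R = 67200/99000000 = 678.788 μs.
40 queued → 27151.5 μs.
Queuing delay = 27200 μs.

27200 μs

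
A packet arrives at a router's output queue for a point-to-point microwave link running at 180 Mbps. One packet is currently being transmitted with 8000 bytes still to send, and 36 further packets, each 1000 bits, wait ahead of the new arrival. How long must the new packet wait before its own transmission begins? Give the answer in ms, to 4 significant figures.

0.5556 ms

Each queued packet: L/R = 1000/180000000 = 0.00555556 ms.
36 queued → 0.2 ms.
Plus remaining 64000 bits of current packet: 0.355556 ms.
Queuing delay = 0.5556 ms.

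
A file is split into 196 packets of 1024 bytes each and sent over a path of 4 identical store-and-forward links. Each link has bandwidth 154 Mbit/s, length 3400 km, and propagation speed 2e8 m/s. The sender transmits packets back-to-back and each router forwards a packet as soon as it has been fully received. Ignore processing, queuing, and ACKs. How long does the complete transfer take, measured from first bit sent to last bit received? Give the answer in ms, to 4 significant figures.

78.59 ms

Per-hop transmission t_tx = L/R = 8192/154000000 = 0.0531948 ms.
Per-hop propagation t_prop = 3400000/200000000 = 17 ms.
Pipeline fill: first packet needs 4·t_tx to clear all hops; remaining 195 packets each add one t_tx.
Total = (4+196-1)·t_tx + 4·t_prop = 199·0.0531948 + 4·17 = 78.59 ms.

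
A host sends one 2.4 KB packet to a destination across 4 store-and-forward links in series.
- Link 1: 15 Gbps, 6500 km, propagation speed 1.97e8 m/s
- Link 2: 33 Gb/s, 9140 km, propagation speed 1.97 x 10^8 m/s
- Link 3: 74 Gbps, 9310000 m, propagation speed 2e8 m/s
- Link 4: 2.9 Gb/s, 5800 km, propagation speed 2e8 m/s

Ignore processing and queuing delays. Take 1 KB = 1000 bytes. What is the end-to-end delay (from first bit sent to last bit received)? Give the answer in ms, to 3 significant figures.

L = 19200 bits.
Transmission delays (L/R per hop): 0.00128, 0.000581818, 0.000259459, 0.00662069 ms; sum = 0.00874197 ms.
Propagation delays (d/s per hop): 32.9949, 46.3959, 46.55, 29 ms; sum = 154.941 ms.
End-to-end = 155 ms.

155 ms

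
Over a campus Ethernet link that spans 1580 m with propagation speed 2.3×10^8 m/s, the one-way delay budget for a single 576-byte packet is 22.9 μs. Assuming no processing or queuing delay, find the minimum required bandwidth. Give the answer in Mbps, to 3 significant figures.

287 Mbps

L = 4608 bits.
Propagation delay = 1580 / 2.3e+08 = 6.86957 μs.
Transmission budget = 22.9 − 6.86957 = 16.0304 μs.
R ≥ L / t_tx = 4608 bits / 1.60304e-05 s = 287 Mbps.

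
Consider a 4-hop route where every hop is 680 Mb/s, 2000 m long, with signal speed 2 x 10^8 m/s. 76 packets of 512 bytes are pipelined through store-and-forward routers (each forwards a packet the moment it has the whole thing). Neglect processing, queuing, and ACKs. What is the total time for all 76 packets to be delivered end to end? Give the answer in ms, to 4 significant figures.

Per-hop transmission t_tx = L/R = 4096/680000000 = 0.00602353 ms.
Per-hop propagation t_prop = 2000/200000000 = 0.01 ms.
Pipeline fill: first packet needs 4·t_tx to clear all hops; remaining 75 packets each add one t_tx.
Total = (4+76-1)·t_tx + 4·t_prop = 79·0.00602353 + 4·0.01 = 0.5159 ms.

0.5159 ms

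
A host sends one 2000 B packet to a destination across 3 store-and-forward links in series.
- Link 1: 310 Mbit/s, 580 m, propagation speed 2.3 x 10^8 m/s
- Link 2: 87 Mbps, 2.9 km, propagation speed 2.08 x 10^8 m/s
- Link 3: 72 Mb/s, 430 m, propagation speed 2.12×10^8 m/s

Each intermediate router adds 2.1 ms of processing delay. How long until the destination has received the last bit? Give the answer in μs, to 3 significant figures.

4680 μs

L = 2000 × 8 = 16000 bits.
Transmission delays (L/R per hop): 51.6129, 183.908, 222.222 μs; sum = 457.743 μs.
Propagation delays (d/s per hop): 2.52174, 13.9423, 2.0283 μs; sum = 18.4923 μs.
Processing at 2 router(s): 2 × 2.1 ms = 4200 μs.
End-to-end = 4680 μs.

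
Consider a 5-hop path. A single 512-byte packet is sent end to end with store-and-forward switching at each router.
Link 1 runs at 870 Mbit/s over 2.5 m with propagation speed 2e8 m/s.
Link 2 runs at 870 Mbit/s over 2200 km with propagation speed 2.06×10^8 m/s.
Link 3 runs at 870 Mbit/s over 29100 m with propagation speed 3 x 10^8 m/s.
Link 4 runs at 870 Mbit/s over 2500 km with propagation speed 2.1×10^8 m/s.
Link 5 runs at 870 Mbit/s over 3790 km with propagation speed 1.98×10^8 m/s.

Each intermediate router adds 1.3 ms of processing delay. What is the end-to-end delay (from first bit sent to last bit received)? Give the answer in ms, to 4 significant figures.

47.05 ms

L = 512 × 8 = 4096 bits.
Transmission delay per hop = L/R = 4096/870000000 = 0.00470805 ms; 5 hops → 0.0235402 ms.
Propagation delays (d/s per hop): 1.25e-05, 10.6796, 0.097, 11.9048, 19.1414 ms; sum = 41.8228 ms.
Processing at 4 router(s): 4 × 1.3 ms = 5.2 ms.
End-to-end = 47.05 ms.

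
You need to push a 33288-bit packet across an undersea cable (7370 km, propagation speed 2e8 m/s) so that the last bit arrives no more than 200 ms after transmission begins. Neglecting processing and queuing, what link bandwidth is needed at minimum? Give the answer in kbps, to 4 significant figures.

Propagation delay = 7370000 / 200000000 = 36.85 ms.
Transmission budget = 200 − 36.85 = 163.15 ms.
R ≥ L / t_tx = 33288 bits / 0.16315 s = 204.0 kbps.

204.0 kbps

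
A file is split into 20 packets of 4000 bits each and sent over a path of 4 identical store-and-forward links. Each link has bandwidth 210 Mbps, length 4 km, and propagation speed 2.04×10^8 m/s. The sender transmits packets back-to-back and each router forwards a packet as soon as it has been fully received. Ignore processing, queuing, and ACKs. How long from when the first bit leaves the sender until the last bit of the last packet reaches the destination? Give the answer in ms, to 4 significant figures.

Per-hop transmission t_tx = L/R = 4000/210000000 = 0.0190476 ms.
Per-hop propagation t_prop = 4000/204000000 = 0.0196078 ms.
Pipeline fill: first packet needs 4·t_tx to clear all hops; remaining 19 packets each add one t_tx.
Total = (4+20-1)·t_tx + 4·t_prop = 23·0.0190476 + 4·0.0196078 = 0.5165 ms.

0.5165 ms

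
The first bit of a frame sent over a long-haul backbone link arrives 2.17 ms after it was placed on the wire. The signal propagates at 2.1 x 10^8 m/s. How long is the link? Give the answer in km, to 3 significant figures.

456 km

d = s × t_prop = 210000000 × 0.00217 = 456 km.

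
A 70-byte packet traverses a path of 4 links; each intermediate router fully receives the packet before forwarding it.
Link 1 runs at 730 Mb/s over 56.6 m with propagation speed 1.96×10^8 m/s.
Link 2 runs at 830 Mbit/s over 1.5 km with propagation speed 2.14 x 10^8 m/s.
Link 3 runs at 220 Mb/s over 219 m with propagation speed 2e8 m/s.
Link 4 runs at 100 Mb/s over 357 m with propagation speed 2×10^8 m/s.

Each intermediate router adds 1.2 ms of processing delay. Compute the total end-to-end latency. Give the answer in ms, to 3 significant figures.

3.62 ms

L = 70 × 8 = 560 bits.
Transmission delays (L/R per hop): 0.000767123, 0.000674699, 0.00254545, 0.0056 ms; sum = 0.00958728 ms.
Propagation delays (d/s per hop): 0.000288776, 0.00700935, 0.001095, 0.001785 ms; sum = 0.0101781 ms.
Processing at 3 router(s): 3 × 1.2 ms = 3.6 ms.
End-to-end = 3.62 ms.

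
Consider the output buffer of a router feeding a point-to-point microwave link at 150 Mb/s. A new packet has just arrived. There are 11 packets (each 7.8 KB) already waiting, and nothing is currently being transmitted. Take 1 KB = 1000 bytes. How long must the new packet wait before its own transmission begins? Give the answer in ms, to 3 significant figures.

Each queued packet: L/R = 62400/150000000 = 0.416 ms.
11 queued → 4.576 ms.
Queuing delay = 4.58 ms.

4.58 ms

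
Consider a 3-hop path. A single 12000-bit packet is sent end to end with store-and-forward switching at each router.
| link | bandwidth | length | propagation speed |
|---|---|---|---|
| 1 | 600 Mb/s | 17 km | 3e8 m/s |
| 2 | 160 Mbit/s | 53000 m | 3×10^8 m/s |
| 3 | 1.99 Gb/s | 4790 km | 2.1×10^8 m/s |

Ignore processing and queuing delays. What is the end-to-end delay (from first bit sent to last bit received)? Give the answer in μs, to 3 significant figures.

Transmission delays (L/R per hop): 20, 75, 6.03015 μs; sum = 101.03 μs.
Propagation delays (d/s per hop): 56.6667, 176.667, 22809.5 μs; sum = 23042.9 μs.
End-to-end = 23100 μs.

23100 μs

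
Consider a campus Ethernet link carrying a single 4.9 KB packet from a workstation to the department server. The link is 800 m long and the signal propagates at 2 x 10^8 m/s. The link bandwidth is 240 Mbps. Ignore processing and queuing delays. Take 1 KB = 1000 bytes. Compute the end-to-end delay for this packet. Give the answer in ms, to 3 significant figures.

0.167 ms

L = 39200 bits.
Transmission delay = L/R = 39200 / 240000000 = 0.163333 ms.
Propagation delay = d/s = 800 m / 200000000 m/s = 0.004 ms.
Total = 0.167 ms.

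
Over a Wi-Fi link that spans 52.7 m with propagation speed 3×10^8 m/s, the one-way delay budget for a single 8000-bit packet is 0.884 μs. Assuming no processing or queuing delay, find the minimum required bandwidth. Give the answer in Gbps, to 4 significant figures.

Propagation delay = 52.7 / 300000000 = 0.175667 μs.
Transmission budget = 0.884 − 0.175667 = 0.708333 μs.
R ≥ L / t_tx = 8000 bits / 7.08333e-07 s = 11.29 Gbps.

11.29 Gbps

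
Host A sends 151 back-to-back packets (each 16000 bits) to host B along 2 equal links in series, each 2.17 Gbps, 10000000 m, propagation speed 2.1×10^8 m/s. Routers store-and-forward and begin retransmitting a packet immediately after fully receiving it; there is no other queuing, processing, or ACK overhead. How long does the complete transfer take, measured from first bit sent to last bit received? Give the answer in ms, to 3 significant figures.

Per-hop transmission t_tx = L/R = 16000/2170000000 = 0.00737327 ms.
Per-hop propagation t_prop = 10000000/210000000 = 47.619 ms.
Pipeline fill: first packet needs 2·t_tx to clear all hops; remaining 150 packets each add one t_tx.
Total = (2+151-1)·t_tx + 2·t_prop = 152·0.00737327 + 2·47.619 = 96.4 ms.

96.4 ms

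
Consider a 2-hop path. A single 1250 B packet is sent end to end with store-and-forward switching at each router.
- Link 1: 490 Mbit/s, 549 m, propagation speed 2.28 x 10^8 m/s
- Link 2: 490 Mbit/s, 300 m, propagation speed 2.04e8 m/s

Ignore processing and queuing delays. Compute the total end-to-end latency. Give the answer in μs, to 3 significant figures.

L = 1250 × 8 = 10000 bits.
Transmission delay per hop = L/R = 10000/490000000 = 20.4082 μs; 2 hops → 40.8163 μs.
Propagation delays (d/s per hop): 2.40789, 1.47059 μs; sum = 3.87848 μs.
End-to-end = 44.7 μs.

44.7 μs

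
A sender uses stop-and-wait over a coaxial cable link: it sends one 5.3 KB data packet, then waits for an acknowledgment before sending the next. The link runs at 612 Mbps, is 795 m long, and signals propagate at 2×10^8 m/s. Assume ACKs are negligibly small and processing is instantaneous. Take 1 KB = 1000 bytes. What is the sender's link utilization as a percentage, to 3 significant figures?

89.7 %

t_tx = L/R = 42400/612000000 = 6.9281e-05 s.
t_prop = 795/200000000 = 3.975e-06 s; RTT = 7.95e-06 s.
Cycle = t_tx + RTT = 7.7231e-05 s.
Utilization = t_tx / cycle = 6.9281e-05/7.7231e-05 = 89.7 %.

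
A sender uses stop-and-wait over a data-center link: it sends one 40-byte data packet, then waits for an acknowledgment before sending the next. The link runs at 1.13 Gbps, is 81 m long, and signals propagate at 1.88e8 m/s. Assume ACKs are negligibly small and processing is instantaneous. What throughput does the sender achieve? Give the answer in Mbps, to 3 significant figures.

280 Mbps

t_tx = L/R = 320/1130000000 = 2.83186e-07 s.
t_prop = 81/188000000 = 4.30851e-07 s; RTT = 8.61702e-07 s.
Cycle = t_tx + RTT = 1.14489e-06 s.
Throughput = L / cycle = 320 / 1.14489e-06 = 280 Mbps.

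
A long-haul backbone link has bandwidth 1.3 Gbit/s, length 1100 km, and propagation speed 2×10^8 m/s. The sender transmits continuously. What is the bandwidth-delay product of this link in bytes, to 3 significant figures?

Propagation delay = 1100000 / 200000000 = 0.0055 s.
BDP = R × t_prop = 1300000000 × 0.0055 = 7150000 bits.
In bytes: 7150000/8 = 894000 bytes.

894000 bytes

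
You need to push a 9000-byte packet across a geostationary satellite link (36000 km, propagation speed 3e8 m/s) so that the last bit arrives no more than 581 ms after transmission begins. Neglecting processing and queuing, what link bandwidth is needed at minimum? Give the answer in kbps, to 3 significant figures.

L = 72000 bits.
Propagation delay = 36000000 / 300000000 = 120 ms.
Transmission budget = 581 − 120 = 461 ms.
R ≥ L / t_tx = 72000 bits / 0.461 s = 156 kbps.

156 kbps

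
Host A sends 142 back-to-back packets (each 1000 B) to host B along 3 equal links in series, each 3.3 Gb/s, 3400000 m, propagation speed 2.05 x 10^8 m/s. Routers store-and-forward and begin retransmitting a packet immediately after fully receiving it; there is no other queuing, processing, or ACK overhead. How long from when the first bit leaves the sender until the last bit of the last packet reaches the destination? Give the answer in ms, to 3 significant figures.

Per-hop transmission t_tx = L/R = 8000/3300000000 = 0.00242424 ms.
Per-hop propagation t_prop = 3400000/2.05e+08 = 16.5854 ms.
Pipeline fill: first packet needs 3·t_tx to clear all hops; remaining 141 packets each add one t_tx.
Total = (3+142-1)·t_tx + 3·t_prop = 144·0.00242424 + 3·16.5854 = 50.1 ms.

50.1 ms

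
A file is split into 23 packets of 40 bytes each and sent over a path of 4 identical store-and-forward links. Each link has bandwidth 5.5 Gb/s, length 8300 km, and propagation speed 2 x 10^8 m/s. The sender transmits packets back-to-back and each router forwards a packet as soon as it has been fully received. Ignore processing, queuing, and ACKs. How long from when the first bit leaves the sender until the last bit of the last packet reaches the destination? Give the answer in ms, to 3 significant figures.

Per-hop transmission t_tx = L/R = 320/5500000000 = 5.81818e-05 ms.
Per-hop propagation t_prop = 8300000/200000000 = 41.5 ms.
Pipeline fill: first packet needs 4·t_tx to clear all hops; remaining 22 packets each add one t_tx.
Total = (4+23-1)·t_tx + 4·t_prop = 26·5.81818e-05 + 4·41.5 = 166 ms.

166 ms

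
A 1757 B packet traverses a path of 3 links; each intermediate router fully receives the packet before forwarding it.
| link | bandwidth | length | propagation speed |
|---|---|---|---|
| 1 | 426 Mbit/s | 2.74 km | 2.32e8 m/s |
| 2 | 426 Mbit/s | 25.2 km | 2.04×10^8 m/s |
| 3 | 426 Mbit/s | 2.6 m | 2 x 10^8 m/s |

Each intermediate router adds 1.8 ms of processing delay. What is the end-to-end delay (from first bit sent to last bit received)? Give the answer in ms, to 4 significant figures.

L = 1757 × 8 = 14056 bits.
Transmission delay per hop = L/R = 14056/426000000 = 0.0329953 ms; 3 hops → 0.0989859 ms.
Propagation delays (d/s per hop): 0.0118103, 0.123529, 1.3e-05 ms; sum = 0.135353 ms.
Processing at 2 router(s): 2 × 1.8 ms = 3.6 ms.
End-to-end = 3.834 ms.

3.834 ms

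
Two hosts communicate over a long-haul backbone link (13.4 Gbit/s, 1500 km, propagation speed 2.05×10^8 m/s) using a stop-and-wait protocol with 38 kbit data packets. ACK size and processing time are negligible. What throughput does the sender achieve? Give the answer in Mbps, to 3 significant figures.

t_tx = L/R = 38000/13400000000 = 2.83582e-06 s.
t_prop = 1500000/2.05e+08 = 0.00731707 s; RTT = 0.0146341 s.
Cycle = t_tx + RTT = 0.014637 s.
Throughput = L / cycle = 38000 / 0.014637 = 2.60 Mbps.

2.60 Mbps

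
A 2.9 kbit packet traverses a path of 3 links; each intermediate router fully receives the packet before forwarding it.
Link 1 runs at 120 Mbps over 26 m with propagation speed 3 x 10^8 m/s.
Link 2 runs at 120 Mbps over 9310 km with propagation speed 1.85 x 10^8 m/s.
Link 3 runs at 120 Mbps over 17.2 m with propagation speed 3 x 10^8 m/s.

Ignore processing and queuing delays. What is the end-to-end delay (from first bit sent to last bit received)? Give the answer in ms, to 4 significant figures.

50.40 ms

L = 2900 bits.
Transmission delay per hop = L/R = 2900/120000000 = 0.0241667 ms; 3 hops → 0.0725 ms.
Propagation delays (d/s per hop): 8.66667e-05, 50.3243, 5.73333e-05 ms; sum = 50.3245 ms.
End-to-end = 50.40 ms.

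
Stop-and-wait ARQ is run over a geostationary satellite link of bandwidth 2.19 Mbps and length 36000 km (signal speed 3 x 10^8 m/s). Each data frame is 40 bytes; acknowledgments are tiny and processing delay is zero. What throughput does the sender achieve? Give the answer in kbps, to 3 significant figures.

1.33 kbps

t_tx = L/R = 320/2190000 = 0.000146119 s.
t_prop = 36000000/300000000 = 0.12 s; RTT = 0.24 s.
Cycle = t_tx + RTT = 0.240146 s.
Throughput = L / cycle = 320 / 0.240146 = 1.33 kbps.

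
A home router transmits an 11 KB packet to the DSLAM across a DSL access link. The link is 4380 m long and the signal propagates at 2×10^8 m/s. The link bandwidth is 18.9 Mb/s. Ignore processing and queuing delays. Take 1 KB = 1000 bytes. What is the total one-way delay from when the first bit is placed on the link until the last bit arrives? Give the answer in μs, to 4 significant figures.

L = 88000 bits.
Transmission delay = L/R = 88000 / 18900000 = 4656.08 μs.
Propagation delay = d/s = 4380 m / 200000000 m/s = 21.9 μs.
Total = 4678 μs.

4678 μs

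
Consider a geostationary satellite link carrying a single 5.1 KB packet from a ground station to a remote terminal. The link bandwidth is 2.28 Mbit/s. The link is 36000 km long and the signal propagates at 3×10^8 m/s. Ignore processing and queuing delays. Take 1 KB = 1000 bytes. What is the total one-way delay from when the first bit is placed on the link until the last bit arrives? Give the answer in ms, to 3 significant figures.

L = 40800 bits.
Transmission delay = L/R = 40800 / 2280000 = 17.8947 ms.
Propagation delay = d/s = 36000000 m / 300000000 m/s = 120 ms.
Total = 138 ms.

138 ms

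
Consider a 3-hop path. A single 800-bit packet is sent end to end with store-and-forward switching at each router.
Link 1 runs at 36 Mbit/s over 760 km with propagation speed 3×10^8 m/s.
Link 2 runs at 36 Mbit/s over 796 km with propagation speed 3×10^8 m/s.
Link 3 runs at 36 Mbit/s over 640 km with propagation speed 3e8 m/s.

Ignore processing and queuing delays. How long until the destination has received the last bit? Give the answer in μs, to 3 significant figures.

7390 μs

Transmission delay per hop = L/R = 800/36000000 = 22.2222 μs; 3 hops → 66.6667 μs.
Propagation delays (d/s per hop): 2533.33, 2653.33, 2133.33 μs; sum = 7320 μs.
End-to-end = 7390 μs.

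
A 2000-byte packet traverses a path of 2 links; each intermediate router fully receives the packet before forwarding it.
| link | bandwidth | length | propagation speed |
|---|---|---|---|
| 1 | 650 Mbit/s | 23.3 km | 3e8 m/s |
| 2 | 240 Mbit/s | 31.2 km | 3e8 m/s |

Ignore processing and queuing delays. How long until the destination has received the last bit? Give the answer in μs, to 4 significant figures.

272.9 μs

L = 2000 × 8 = 16000 bits.
Transmission delays (L/R per hop): 24.6154, 66.6667 μs; sum = 91.2821 μs.
Propagation delays (d/s per hop): 77.6667, 104 μs; sum = 181.667 μs.
End-to-end = 272.9 μs.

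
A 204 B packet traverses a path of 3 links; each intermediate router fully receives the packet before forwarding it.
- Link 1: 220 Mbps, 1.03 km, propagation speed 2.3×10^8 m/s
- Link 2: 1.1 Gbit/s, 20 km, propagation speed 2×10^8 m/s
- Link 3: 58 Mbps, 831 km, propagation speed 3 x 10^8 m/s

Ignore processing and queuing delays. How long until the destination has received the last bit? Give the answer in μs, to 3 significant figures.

2910 μs

L = 204 × 8 = 1632 bits.
Transmission delays (L/R per hop): 7.41818, 1.48364, 28.1379 μs; sum = 37.0397 μs.
Propagation delays (d/s per hop): 4.47826, 100, 2770 μs; sum = 2874.48 μs.
End-to-end = 2910 μs.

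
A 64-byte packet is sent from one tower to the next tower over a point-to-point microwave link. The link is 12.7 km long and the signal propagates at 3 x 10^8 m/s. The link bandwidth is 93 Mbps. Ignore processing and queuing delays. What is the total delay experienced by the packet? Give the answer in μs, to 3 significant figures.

L = 64 × 8 = 512 bits.
Transmission delay = L/R = 512 / 93000000 = 5.50538 μs.
Propagation delay = d/s = 12700 m / 300000000 m/s = 42.3333 μs.
Total = 47.8 μs.

47.8 μs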